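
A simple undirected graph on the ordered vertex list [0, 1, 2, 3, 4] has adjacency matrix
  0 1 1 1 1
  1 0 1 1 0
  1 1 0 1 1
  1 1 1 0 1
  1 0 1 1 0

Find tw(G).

A width-3 tree decomposition is:
Bags: B1 = {0, 2, 3, 4}  B2 = {0, 1, 2, 3}
Tree: B1–B2
The largest bag has 4 vertices, giving width 3; this decomposition certifies tw(G) ≤ 3. Conversely, {0, 1, 2, 3} is a clique of size 4, and the vertices of any clique must share a bag in every tree decomposition; so some bag has ≥ 4 vertices and tw(G) ≥ 3. The upper and lower bounds meet at 3, so that is the treewidth.

3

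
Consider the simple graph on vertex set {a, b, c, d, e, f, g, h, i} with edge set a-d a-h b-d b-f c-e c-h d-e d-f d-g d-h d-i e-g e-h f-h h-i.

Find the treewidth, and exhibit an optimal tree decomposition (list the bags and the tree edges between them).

Treewidth 2.
One such decomposition:
Bags: B1 = {a, d, h}  B2 = {d, e, h}  B3 = {d, f, h}  B4 = {b, d, f}  B5 = {d, e, g}  B6 = {c, e, h}  B7 = {d, h, i}
Tree: B1–B2, B1–B3, B3–B4, B2–B5, B2–B6, B2–B7

Every bag has size at most 3, so the width is 3 − 1 = 2 and tw(G) ≤ 2. On the other hand G contains the 3-clique {d, e, g}. A clique must lie in a single bag of any decomposition, so no decomposition can have width below 2. The upper and lower bounds meet at 2, so that is the treewidth.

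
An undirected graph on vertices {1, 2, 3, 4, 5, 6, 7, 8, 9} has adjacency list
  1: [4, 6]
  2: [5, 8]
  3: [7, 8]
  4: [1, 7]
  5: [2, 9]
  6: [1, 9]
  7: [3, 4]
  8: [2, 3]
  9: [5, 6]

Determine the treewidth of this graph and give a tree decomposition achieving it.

Every bag has size at most 3, so the width is 3 − 1 = 2 and tw(G) ≤ 2. Since 4–1–6–9–5–2–8–3–7–4 is a cycle in G, G is not acyclic. Forests are exactly the graphs of treewidth ≤ 1, so tw(G) ≥ 2. Combining the bounds, tw(G) = 2.

Treewidth 2.
Bags: B1 = {1, 4, 6}  B2 = {4, 6, 9}  B3 = {4, 5, 9}  B4 = {2, 4, 5}  B5 = {2, 4, 8}  B6 = {3, 4, 8}  B7 = {3, 4, 7}
Tree: B1–B2, B2–B3, B3–B4, B4–B5, B5–B6, B6–B7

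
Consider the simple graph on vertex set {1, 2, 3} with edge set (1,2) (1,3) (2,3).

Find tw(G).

A width-2 tree decomposition is:
Bags: B1 = {1, 2, 3}
Tree: (single bag)
With just one bag of size 3, the width is 3 − 1 = 2, so tw(G) ≤ 2. For the lower bound, the 3 vertices {1, 2, 3} are pairwise adjacent, and any tree decomposition puts a clique entirely inside one bag — forcing width ≥ 2. The upper and lower bounds meet at 2, so that is the treewidth.

2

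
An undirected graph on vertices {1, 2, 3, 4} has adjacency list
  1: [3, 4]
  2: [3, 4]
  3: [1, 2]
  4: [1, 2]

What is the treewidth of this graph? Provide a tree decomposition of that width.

Each bag holds 3 vertices, so the decomposition has width 2, which upper-bounds the treewidth. Since 1–4–2–3–1 is a cycle in G, G is not acyclic. Forests are exactly the graphs of treewidth ≤ 1, so tw(G) ≥ 2. Hence tw(G) = 2 exactly.

Treewidth 2.
One such decomposition:
Bags: B1 = {1, 2, 4}  B2 = {1, 2, 3}
Tree: B1–B2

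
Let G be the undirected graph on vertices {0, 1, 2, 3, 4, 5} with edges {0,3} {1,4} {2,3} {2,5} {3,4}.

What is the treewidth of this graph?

1

A width-1 tree decomposition is:
Bags: B1 = {2, 3}  B2 = {2, 5}  B3 = {0, 3}  B4 = {3, 4}  B5 = {1, 4}
Tree: B1–B2, B1–B3, B1–B4, B4–B5
Each bag holds 2 vertices, so the decomposition has width 1, which upper-bounds the treewidth. Any graph with an edge has treewidth ≥ 1, and G has the edge 2–3. Hence tw(G) = 1 exactly.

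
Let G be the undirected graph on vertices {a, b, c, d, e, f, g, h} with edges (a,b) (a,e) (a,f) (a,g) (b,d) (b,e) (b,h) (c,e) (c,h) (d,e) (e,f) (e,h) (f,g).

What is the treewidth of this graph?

A width-2 tree decomposition is:
Bags: B1 = {a, e, f}  B2 = {a, b, e}  B3 = {b, d, e}  B4 = {b, e, h}  B5 = {c, e, h}  B6 = {a, f, g}
Tree: B1–B2, B2–B3, B3–B4, B4–B5, B1–B6
Each bag holds 3 vertices, so the decomposition has width 2, which upper-bounds the treewidth. On the other hand G contains the 3-clique {a, f, g}. A clique must lie in a single bag of any decomposition, so no decomposition can have width below 2. Hence tw(G) = 2 exactly.

2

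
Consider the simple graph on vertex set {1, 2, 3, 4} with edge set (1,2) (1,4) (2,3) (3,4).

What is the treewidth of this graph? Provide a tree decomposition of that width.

Treewidth 2.
Bags: B1 = {2, 3, 4}  B2 = {1, 2, 4}
Tree: B1–B2

The largest bag has 3 vertices, giving width 2; this decomposition certifies tw(G) ≤ 2. The edges 4–3–2–1–4 form a cycle, so G is not a tree and its treewidth is at least 2. Therefore the treewidth is 2.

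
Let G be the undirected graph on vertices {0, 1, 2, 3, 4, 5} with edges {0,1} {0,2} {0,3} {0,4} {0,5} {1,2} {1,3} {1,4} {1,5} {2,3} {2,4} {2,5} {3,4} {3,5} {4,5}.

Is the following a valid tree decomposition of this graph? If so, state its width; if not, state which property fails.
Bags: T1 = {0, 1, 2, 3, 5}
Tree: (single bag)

A tree decomposition must satisfy three properties: every vertex lies in some bag; for every edge, both endpoints lie together in some bag; and for every vertex, the bags containing it form a connected subtree. Here vertex 4 appears in no bag, so the decomposition is invalid.

No — vertex 4 appears in no bag.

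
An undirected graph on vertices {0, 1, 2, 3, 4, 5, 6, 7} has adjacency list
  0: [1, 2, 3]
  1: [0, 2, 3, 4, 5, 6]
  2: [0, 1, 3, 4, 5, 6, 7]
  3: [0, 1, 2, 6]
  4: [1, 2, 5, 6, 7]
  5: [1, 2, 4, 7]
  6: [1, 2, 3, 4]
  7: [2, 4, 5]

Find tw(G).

3

A width-3 tree decomposition is:
Bags: B1 = {1, 2, 3, 6}  B2 = {1, 2, 4, 6}  B3 = {1, 2, 4, 5}  B4 = {0, 1, 2, 3}  B5 = {2, 4, 5, 7}
Tree: B1–B2, B2–B3, B1–B4, B3–B5
Each bag holds 4 vertices, so the decomposition has width 3, which upper-bounds the treewidth. Conversely, {0, 1, 2, 3} is a clique of size 4, and the vertices of any clique must share a bag in every tree decomposition; so some bag has ≥ 4 vertices and tw(G) ≥ 3. Therefore the treewidth is 3.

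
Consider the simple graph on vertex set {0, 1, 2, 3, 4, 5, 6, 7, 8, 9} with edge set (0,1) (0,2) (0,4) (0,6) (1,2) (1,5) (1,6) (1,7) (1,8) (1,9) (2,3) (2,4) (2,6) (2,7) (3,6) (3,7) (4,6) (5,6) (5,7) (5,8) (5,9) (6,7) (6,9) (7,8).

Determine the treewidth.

3

A width-3 tree decomposition is:
Bags: B1 = {2, 3, 6, 7}  B2 = {1, 2, 6, 7}  B3 = {0, 1, 2, 6}  B4 = {1, 5, 6, 7}  B5 = {1, 5, 7, 8}  B6 = {1, 5, 6, 9}  B7 = {0, 2, 4, 6}
Tree: B1–B2, B2–B3, B2–B4, B4–B5, B4–B6, B3–B7
The largest bag has 4 vertices, giving width 3; this decomposition certifies tw(G) ≤ 3. On the other hand G contains the 4-clique {1, 5, 7, 8}. A clique must lie in a single bag of any decomposition, so no decomposition can have width below 3. Combining the bounds, tw(G) = 3.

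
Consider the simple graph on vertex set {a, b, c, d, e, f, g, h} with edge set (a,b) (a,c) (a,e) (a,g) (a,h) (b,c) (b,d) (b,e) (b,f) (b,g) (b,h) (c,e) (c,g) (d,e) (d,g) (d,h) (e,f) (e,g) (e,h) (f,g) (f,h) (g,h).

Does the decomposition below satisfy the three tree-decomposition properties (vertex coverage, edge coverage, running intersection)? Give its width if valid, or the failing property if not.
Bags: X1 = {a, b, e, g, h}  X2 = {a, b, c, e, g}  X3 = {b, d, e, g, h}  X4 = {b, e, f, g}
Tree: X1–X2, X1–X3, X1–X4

No — edge (h,f) lies in no bag.

A tree decomposition must satisfy three properties: every vertex lies in some bag; for every edge, both endpoints lie together in some bag; and for every vertex, the bags containing it form a connected subtree. Here edge (h,f) lies in no bag, so the decomposition is invalid.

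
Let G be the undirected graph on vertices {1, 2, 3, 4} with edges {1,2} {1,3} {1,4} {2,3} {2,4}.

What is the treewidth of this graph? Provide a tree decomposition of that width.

Each bag holds 3 vertices, so the decomposition has width 2, which upper-bounds the treewidth. For the lower bound, the 3 vertices {1, 2, 3} are pairwise adjacent, and any tree decomposition puts a clique entirely inside one bag — forcing width ≥ 2. Combining the bounds, tw(G) = 2.

Treewidth 2.
Bags: B1 = {1, 2, 3}  B2 = {1, 2, 4}
Tree: B1–B2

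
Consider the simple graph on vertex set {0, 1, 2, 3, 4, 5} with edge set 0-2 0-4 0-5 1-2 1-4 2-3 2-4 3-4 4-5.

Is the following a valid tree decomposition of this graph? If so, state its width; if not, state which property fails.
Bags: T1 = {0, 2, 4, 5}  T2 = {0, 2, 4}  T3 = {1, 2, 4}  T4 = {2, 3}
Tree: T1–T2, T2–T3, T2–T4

A tree decomposition must satisfy three properties: every vertex lies in some bag; for every edge, both endpoints lie together in some bag; and for every vertex, the bags containing it form a connected subtree. Here edge (4,3) lies in no bag, so the decomposition is invalid.

No — edge (4,3) lies in no bag.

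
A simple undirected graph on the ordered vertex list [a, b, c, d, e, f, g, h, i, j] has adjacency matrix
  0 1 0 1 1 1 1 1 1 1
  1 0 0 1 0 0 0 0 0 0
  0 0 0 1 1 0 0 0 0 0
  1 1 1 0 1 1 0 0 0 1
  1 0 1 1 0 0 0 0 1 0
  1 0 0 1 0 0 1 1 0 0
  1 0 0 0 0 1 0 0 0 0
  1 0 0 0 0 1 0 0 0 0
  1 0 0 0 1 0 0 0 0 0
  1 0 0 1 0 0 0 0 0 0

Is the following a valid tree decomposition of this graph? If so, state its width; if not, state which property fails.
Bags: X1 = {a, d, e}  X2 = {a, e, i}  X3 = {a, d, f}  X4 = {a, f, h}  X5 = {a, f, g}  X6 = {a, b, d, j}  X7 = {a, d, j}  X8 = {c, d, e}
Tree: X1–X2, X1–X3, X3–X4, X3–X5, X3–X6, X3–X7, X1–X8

A tree decomposition must satisfy three properties: every vertex lies in some bag; for every edge, both endpoints lie together in some bag; and for every vertex, the bags containing it form a connected subtree. Here bags containing vertex j are not connected in the tree, so the decomposition is invalid.

No — bags containing vertex j are not connected in the tree.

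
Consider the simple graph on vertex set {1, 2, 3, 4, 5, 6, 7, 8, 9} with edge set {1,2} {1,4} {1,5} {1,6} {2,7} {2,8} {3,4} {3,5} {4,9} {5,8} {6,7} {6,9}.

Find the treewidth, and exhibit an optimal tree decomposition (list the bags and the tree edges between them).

Every bag has size at most 4, so the width is 4 − 1 = 3 and tw(G) ≤ 3. For the lower bound: the 4 vertex sets {2,7,8}, {6}, {1}, {3,4,5,9} are disjoint, each induces a connected subgraph, and every pair is joined by at least one edge of G. Contracting each set to a single vertex therefore yields K_{4} as a minor, and since treewidth is minor-monotone, tw(G) ≥ tw(K_{4}) = 3. Therefore the treewidth is 3.

Treewidth 3.
One optimal decomposition is:
Bags: B1 = {2, 6, 7, 8}  B2 = {1, 2, 6, 8}  B3 = {1, 5, 6, 8}  B4 = {1, 5, 6, 9}  B5 = {1, 4, 5, 9}  B6 = {3, 4, 5, 9}
Tree: B1–B2, B2–B3, B3–B4, B4–B5, B5–B6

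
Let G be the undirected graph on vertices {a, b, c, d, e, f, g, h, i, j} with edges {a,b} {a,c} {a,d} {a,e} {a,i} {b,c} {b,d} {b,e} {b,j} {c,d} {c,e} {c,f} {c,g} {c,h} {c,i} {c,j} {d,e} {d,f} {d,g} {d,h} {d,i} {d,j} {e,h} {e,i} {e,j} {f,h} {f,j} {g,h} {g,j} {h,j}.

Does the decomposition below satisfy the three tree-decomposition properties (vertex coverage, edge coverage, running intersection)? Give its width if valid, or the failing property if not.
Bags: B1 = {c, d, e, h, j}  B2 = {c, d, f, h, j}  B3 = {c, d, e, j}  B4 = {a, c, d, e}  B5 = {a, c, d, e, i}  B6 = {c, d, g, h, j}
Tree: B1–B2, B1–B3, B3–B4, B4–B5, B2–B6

No — vertex b appears in no bag.

A tree decomposition must satisfy three properties: every vertex lies in some bag; for every edge, both endpoints lie together in some bag; and for every vertex, the bags containing it form a connected subtree. Here vertex b appears in no bag, so the decomposition is invalid.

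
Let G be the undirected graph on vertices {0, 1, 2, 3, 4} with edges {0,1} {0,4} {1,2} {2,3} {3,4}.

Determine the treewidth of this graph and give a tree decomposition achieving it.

Treewidth 2.
One optimal decomposition is:
Bags: B1 = {0, 1, 2}  B2 = {0, 2, 3}  B3 = {0, 3, 4}
Tree: B1–B2, B2–B3

Each bag holds 3 vertices, so the decomposition has width 2, which upper-bounds the treewidth. The edges 0–1–2–3–4–0 form a cycle, so G is not a tree and its treewidth is at least 2. Hence tw(G) = 2 exactly.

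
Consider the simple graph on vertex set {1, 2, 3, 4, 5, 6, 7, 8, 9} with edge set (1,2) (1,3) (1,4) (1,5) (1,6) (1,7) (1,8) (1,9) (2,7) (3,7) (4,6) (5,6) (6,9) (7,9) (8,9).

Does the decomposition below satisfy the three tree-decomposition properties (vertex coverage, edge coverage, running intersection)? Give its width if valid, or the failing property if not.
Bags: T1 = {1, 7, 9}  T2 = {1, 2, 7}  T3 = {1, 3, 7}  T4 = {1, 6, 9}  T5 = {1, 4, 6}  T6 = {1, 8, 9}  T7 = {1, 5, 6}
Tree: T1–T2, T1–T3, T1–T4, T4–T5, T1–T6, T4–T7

Every vertex of G appears in some bag (union = {1, 2, 3, 4, 5, 6, 7, 8, 9}); every edge is covered by a bag; and for each vertex v the set of bags containing v is connected in the bag tree. The decomposition is therefore valid. The largest bag has 3 vertices, so the width is 2.

Yes; width 2.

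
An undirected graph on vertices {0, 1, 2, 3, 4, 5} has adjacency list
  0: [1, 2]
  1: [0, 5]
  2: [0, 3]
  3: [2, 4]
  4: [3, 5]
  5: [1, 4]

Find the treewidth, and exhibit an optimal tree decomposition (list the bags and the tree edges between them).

Treewidth 2.
One optimal decomposition is:
Bags: B1 = {0, 1, 5}  B2 = {0, 2, 5}  B3 = {2, 3, 5}  B4 = {3, 4, 5}
Tree: B1–B2, B2–B3, B3–B4

Each bag holds 3 vertices, so the decomposition has width 2, which upper-bounds the treewidth. For the lower bound, G contains the cycle 5–1–0–2–3–4–5, so G is not a forest; only forests have treewidth ≤ 1, hence tw(G) ≥ 2. Combining the bounds, tw(G) = 2.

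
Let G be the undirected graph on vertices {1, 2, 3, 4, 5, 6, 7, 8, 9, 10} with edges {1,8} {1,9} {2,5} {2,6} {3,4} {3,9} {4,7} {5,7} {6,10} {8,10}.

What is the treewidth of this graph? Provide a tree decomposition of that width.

Treewidth 2.
One such decomposition:
Bags: B1 = {2, 5, 6}  B2 = {5, 6, 7}  B3 = {4, 6, 7}  B4 = {3, 4, 6}  B5 = {3, 6, 9}  B6 = {1, 6, 9}  B7 = {1, 6, 8}  B8 = {6, 8, 10}
Tree: B1–B2, B2–B3, B3–B4, B4–B5, B5–B6, B6–B7, B7–B8

The largest bag has 3 vertices, giving width 2; this decomposition certifies tw(G) ≤ 2. For the lower bound, G contains the cycle 6–2–5–7–4–3–9–1–8–10–6, so G is not a forest; only forests have treewidth ≤ 1, hence tw(G) ≥ 2. Hence tw(G) = 2 exactly.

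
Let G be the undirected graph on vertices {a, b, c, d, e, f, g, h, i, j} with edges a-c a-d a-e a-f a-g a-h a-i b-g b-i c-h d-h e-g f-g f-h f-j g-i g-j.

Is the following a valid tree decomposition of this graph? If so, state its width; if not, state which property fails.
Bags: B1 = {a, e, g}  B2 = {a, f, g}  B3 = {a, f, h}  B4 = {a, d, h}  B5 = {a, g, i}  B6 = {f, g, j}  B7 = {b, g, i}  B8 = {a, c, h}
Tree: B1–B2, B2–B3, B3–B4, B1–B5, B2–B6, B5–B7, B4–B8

Yes; width 2.

Checking the three conditions: (i) the bags cover all of {a, b, c, d, e, f, g, h, i, j}; (ii) for each edge, some bag contains both endpoints; (iii) the bags containing any fixed vertex form a subtree. All hold, so the decomposition is valid with width 3 − 1 = 2.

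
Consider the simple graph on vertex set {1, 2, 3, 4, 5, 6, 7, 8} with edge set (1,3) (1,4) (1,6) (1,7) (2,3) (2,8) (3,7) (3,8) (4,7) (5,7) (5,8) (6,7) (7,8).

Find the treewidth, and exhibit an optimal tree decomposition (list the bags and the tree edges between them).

Treewidth 2.
Bags: B1 = {3, 7, 8}  B2 = {1, 3, 7}  B3 = {1, 4, 7}  B4 = {5, 7, 8}  B5 = {2, 3, 8}  B6 = {1, 6, 7}
Tree: B1–B2, B2–B3, B1–B4, B1–B5, B3–B6

The largest bag has 3 vertices, giving width 2; this decomposition certifies tw(G) ≤ 2. On the other hand G contains the 3-clique {2, 3, 8}. A clique must lie in a single bag of any decomposition, so no decomposition can have width below 2. Combining the bounds, tw(G) = 2.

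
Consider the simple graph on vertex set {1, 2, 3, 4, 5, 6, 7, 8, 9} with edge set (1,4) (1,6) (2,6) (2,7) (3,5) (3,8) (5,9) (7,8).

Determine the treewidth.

1

A width-1 tree decomposition is:
Bags: B1 = {5, 9}  B2 = {3, 5}  B3 = {3, 8}  B4 = {7, 8}  B5 = {2, 7}  B6 = {2, 6}  B7 = {1, 6}  B8 = {1, 4}
Tree: B1–B2, B2–B3, B3–B4, B4–B5, B5–B6, B6–B7, B7–B8
Every bag has size at most 2, so the width is 2 − 1 = 1 and tw(G) ≤ 1. Any graph with an edge has treewidth ≥ 1, and G has the edge 9–5. Hence tw(G) = 1 exactly.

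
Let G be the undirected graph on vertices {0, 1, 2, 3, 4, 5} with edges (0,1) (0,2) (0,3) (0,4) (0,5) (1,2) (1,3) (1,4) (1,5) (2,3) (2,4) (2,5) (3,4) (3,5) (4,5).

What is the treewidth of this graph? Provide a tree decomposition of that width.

A single bag containing all 6 vertices is trivially a valid decomposition of width 5. On the other hand G contains the 6-clique {0, 1, 2, 3, 4, 5}. A clique must lie in a single bag of any decomposition, so no decomposition can have width below 5. Hence tw(G) = 5 exactly.

Treewidth 5.
Bags: B1 = {0, 1, 2, 3, 4, 5}
Tree: (single bag)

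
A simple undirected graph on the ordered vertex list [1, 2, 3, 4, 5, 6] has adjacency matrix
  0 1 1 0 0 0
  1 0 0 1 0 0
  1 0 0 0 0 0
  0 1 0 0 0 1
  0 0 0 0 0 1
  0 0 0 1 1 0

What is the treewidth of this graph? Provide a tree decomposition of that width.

Treewidth 1.
One optimal decomposition is:
Bags: B1 = {1, 3}  B2 = {1, 2}  B3 = {2, 4}  B4 = {4, 6}  B5 = {5, 6}
Tree: B1–B2, B2–B3, B3–B4, B4–B5

The largest bag has 2 vertices, giving width 1; this decomposition certifies tw(G) ≤ 1. G has an edge, so its treewidth is at least 1. The upper and lower bounds meet at 1, so that is the treewidth.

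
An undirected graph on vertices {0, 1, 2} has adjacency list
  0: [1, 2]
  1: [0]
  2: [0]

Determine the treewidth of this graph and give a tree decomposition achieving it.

The largest bag has 2 vertices, giving width 1; this decomposition certifies tw(G) ≤ 1. G has an edge, so its treewidth is at least 1. The upper and lower bounds meet at 1, so that is the treewidth.

Treewidth 1.
Bags: B1 = {0, 2}  B2 = {0, 1}
Tree: B1–B2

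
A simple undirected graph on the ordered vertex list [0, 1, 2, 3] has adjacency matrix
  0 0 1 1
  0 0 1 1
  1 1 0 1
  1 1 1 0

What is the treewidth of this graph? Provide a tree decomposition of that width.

Every bag has size at most 3, so the width is 3 − 1 = 2 and tw(G) ≤ 2. For the lower bound, the 3 vertices {0, 2, 3} are pairwise adjacent, and any tree decomposition puts a clique entirely inside one bag — forcing width ≥ 2. The upper and lower bounds meet at 2, so that is the treewidth.

Treewidth 2.
One such decomposition:
Bags: B1 = {0, 2, 3}  B2 = {1, 2, 3}
Tree: B1–B2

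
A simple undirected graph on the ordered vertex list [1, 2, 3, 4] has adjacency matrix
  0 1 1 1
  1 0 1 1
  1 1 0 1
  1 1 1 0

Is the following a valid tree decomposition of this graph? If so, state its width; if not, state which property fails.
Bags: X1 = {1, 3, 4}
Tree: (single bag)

No — vertex 2 appears in no bag.

A tree decomposition must satisfy three properties: every vertex lies in some bag; for every edge, both endpoints lie together in some bag; and for every vertex, the bags containing it form a connected subtree. Here vertex 2 appears in no bag, so the decomposition is invalid.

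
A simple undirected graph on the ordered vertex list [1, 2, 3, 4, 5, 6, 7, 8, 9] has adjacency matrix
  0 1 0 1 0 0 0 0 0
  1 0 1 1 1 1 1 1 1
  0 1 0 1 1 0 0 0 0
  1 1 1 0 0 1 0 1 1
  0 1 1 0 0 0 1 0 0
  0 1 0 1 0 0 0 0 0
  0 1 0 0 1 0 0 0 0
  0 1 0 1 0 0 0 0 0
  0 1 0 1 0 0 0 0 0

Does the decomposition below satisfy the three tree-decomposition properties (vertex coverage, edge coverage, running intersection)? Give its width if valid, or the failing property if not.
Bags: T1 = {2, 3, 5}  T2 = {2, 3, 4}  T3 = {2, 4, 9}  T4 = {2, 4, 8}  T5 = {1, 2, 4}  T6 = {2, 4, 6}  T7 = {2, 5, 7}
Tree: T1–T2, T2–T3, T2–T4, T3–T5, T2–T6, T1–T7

Checking the three conditions: (i) the bags cover all of {1, 2, 3, 4, 5, 6, 7, 8, 9}; (ii) for each edge, some bag contains both endpoints; (iii) the bags containing any fixed vertex form a subtree. All hold, so the decomposition is valid with width 3 − 1 = 2.

Yes; width 2.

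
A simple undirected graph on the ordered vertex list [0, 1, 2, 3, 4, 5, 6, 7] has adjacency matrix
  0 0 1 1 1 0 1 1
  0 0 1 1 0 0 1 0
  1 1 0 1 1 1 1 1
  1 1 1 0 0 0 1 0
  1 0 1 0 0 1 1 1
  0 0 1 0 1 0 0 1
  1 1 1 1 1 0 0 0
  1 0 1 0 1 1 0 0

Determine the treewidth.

A width-3 tree decomposition is:
Bags: B1 = {0, 2, 4, 7}  B2 = {0, 2, 4, 6}  B3 = {0, 2, 3, 6}  B4 = {2, 4, 5, 7}  B5 = {1, 2, 3, 6}
Tree: B1–B2, B2–B3, B1–B4, B3–B5
The largest bag has 4 vertices, giving width 3; this decomposition certifies tw(G) ≤ 3. On the other hand G contains the 4-clique {0, 2, 3, 6}. A clique must lie in a single bag of any decomposition, so no decomposition can have width below 3. Combining the bounds, tw(G) = 3.

3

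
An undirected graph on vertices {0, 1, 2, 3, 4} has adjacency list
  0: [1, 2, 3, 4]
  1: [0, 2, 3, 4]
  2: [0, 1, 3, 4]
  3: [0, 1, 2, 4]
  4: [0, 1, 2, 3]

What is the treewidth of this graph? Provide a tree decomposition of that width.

Treewidth 4.
One such decomposition:
Bags: B1 = {0, 1, 2, 3, 4}
Tree: (single bag)

A single bag containing all 5 vertices is trivially a valid decomposition of width 4. For the lower bound, the 5 vertices {0, 1, 2, 3, 4} are pairwise adjacent, and any tree decomposition puts a clique entirely inside one bag — forcing width ≥ 4. Therefore the treewidth is 4.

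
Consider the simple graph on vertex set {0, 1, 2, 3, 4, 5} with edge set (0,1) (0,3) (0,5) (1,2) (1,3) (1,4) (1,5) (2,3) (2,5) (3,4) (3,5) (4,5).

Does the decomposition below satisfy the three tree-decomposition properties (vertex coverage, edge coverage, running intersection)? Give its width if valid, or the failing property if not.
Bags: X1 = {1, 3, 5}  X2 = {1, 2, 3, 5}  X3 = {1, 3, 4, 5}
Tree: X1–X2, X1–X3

No — vertex 0 appears in no bag.

A tree decomposition must satisfy three properties: every vertex lies in some bag; for every edge, both endpoints lie together in some bag; and for every vertex, the bags containing it form a connected subtree. Here vertex 0 appears in no bag, so the decomposition is invalid.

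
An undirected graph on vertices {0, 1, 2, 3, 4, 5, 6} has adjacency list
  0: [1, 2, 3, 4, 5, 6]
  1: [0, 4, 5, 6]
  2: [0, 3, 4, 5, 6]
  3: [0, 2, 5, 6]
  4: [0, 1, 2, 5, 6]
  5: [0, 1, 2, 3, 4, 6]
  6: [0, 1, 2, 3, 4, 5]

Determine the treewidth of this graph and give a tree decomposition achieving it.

Every bag has size at most 5, so the width is 5 − 1 = 4 and tw(G) ≤ 4. On the other hand G contains the 5-clique {0, 1, 4, 5, 6}. A clique must lie in a single bag of any decomposition, so no decomposition can have width below 4. Hence tw(G) = 4 exactly.

Treewidth 4.
One optimal decomposition is:
Bags: B1 = {0, 2, 4, 5, 6}  B2 = {0, 1, 4, 5, 6}  B3 = {0, 2, 3, 5, 6}
Tree: B1–B2, B1–B3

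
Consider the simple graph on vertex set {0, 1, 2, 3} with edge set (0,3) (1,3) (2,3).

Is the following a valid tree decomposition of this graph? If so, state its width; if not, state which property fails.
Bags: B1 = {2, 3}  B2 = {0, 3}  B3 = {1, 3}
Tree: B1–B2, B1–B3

Yes; width 1.

Vertex coverage: the bags together contain {0, 1, 2, 3}, the full vertex set. Edge coverage: each edge of G has both endpoints in at least one bag. Running intersection: for every vertex, the bags containing it form a connected subtree. All three properties hold, so this is a valid tree decomposition of width max|bag| − 1 = 1, and hence tw(G) ≤ 1.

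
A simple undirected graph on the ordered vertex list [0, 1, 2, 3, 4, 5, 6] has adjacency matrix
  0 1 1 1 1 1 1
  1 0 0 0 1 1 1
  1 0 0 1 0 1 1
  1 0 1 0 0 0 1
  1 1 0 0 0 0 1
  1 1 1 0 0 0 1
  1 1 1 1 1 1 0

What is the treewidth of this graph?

3

A width-3 tree decomposition is:
Bags: B1 = {0, 2, 5, 6}  B2 = {0, 1, 5, 6}  B3 = {0, 2, 3, 6}  B4 = {0, 1, 4, 6}
Tree: B1–B2, B1–B3, B2–B4
Each bag holds 4 vertices, so the decomposition has width 3, which upper-bounds the treewidth. Conversely, {0, 1, 4, 6} is a clique of size 4, and the vertices of any clique must share a bag in every tree decomposition; so some bag has ≥ 4 vertices and tw(G) ≥ 3. Hence tw(G) = 3 exactly.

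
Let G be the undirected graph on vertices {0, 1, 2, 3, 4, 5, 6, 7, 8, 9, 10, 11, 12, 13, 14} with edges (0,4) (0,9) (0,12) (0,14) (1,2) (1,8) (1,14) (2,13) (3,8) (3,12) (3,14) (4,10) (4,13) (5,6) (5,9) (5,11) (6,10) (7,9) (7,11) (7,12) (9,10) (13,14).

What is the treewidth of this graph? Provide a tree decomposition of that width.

Each bag holds 4 vertices, so the decomposition has width 3, which upper-bounds the treewidth. For the lower bound: the 4 vertex sets {1,2,8}, {3}, {14}, {0,4,12,13} are disjoint, each induces a connected subgraph, and every pair is joined by at least one edge of G. Contracting each set to a single vertex therefore yields K_{4} as a minor, and since treewidth is minor-monotone, tw(G) ≥ tw(K_{4}) = 3. Hence tw(G) = 3 exactly.

Treewidth 3.
One optimal decomposition is:
Bags: B1 = {1, 2, 3, 8}  B2 = {1, 2, 3, 14}  B3 = {2, 3, 13, 14}  B4 = {3, 12, 13, 14}  B5 = {0, 12, 13, 14}  B6 = {0, 4, 12, 13}  B7 = {0, 4, 7, 12}  B8 = {0, 4, 7, 9}  B9 = {4, 7, 9, 10}  B10 = {7, 9, 10, 11}  B11 = {5, 9, 10, 11}  B12 = {5, 6, 10, 11}
Tree: B1–B2, B2–B3, B3–B4, B4–B5, B5–B6, B6–B7, B7–B8, B8–B9, B9–B10, B10–B11, B11–B12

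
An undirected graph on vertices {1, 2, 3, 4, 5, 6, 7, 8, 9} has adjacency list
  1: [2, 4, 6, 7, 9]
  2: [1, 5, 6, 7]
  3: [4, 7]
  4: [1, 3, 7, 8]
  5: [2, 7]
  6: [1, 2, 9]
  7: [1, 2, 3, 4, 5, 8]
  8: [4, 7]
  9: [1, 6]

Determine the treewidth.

2

A width-2 tree decomposition is:
Bags: B1 = {1, 2, 7}  B2 = {1, 4, 7}  B3 = {3, 4, 7}  B4 = {2, 5, 7}  B5 = {4, 7, 8}  B6 = {1, 2, 6}  B7 = {1, 6, 9}
Tree: B1–B2, B2–B3, B1–B4, B2–B5, B1–B6, B6–B7
Every bag has size at most 3, so the width is 3 − 1 = 2 and tw(G) ≤ 2. For the lower bound, the 3 vertices {1, 6, 9} are pairwise adjacent, and any tree decomposition puts a clique entirely inside one bag — forcing width ≥ 2. The upper and lower bounds meet at 2, so that is the treewidth.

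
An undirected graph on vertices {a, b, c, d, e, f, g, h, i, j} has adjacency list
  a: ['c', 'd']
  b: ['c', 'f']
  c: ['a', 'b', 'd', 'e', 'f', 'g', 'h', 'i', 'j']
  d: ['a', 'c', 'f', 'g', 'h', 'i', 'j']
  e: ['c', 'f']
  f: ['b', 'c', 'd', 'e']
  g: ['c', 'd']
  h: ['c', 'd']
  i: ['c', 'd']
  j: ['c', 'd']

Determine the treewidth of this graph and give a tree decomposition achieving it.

Every bag has size at most 3, so the width is 3 − 1 = 2 and tw(G) ≤ 2. Conversely, {c, d, f} is a clique of size 3, and the vertices of any clique must share a bag in every tree decomposition; so some bag has ≥ 3 vertices and tw(G) ≥ 2. The upper and lower bounds meet at 2, so that is the treewidth.

Treewidth 2.
One optimal decomposition is:
Bags: B1 = {b, c, f}  B2 = {c, e, f}  B3 = {c, d, f}  B4 = {c, d, g}  B5 = {c, d, h}  B6 = {c, d, i}  B7 = {c, d, j}  B8 = {a, c, d}
Tree: B1–B2, B2–B3, B3–B4, B3–B5, B4–B6, B6–B7, B7–B8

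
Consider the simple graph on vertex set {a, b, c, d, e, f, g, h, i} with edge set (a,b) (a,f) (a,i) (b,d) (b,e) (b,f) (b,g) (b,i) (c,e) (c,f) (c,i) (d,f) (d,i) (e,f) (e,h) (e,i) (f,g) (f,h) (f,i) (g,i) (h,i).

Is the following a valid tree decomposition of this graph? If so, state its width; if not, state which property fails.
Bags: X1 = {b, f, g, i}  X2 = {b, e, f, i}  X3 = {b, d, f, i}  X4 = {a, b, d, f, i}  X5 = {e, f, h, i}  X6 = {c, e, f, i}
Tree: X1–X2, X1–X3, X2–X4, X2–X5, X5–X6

A tree decomposition must satisfy three properties: every vertex lies in some bag; for every edge, both endpoints lie together in some bag; and for every vertex, the bags containing it form a connected subtree. Here bags containing vertex d are not connected in the tree, so the decomposition is invalid.

No — bags containing vertex d are not connected in the tree.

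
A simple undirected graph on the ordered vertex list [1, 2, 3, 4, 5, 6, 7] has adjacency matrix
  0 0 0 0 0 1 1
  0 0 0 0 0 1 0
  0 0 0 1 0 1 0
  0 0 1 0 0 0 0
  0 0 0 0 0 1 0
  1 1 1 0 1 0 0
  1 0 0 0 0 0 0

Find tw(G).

1

A width-1 tree decomposition is:
Bags: B1 = {2, 6}  B2 = {1, 6}  B3 = {1, 7}  B4 = {3, 6}  B5 = {5, 6}  B6 = {3, 4}
Tree: B1–B2, B2–B3, B1–B4, B4–B5, B4–B6
The largest bag has 2 vertices, giving width 1; this decomposition certifies tw(G) ≤ 1. Any graph with an edge has treewidth ≥ 1, and G has the edge 2–6. Hence tw(G) = 1 exactly.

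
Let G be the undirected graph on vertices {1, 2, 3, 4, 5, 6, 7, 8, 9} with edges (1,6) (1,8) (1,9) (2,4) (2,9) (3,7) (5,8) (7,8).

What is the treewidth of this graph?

1

A width-1 tree decomposition is:
Bags: B1 = {1, 8}  B2 = {7, 8}  B3 = {5, 8}  B4 = {1, 6}  B5 = {1, 9}  B6 = {2, 9}  B7 = {2, 4}  B8 = {3, 7}
Tree: B1–B2, B1–B3, B1–B4, B1–B5, B5–B6, B6–B7, B2–B8
Every bag has size at most 2, so the width is 2 − 1 = 1 and tw(G) ≤ 1. G has an edge, so its treewidth is at least 1. Combining the bounds, tw(G) = 1.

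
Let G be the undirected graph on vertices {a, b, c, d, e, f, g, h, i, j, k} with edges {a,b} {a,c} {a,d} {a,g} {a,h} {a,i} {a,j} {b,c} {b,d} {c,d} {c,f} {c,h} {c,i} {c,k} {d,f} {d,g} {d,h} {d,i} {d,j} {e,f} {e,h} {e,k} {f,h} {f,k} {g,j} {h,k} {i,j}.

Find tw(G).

A width-3 tree decomposition is:
Bags: B1 = {c, f, h, k}  B2 = {c, d, f, h}  B3 = {a, c, d, h}  B4 = {a, c, d, i}  B5 = {e, f, h, k}  B6 = {a, d, i, j}  B7 = {a, d, g, j}  B8 = {a, b, c, d}
Tree: B1–B2, B2–B3, B3–B4, B1–B5, B4–B6, B6–B7, B3–B8
Each bag holds 4 vertices, so the decomposition has width 3, which upper-bounds the treewidth. Conversely, {a, d, g, j} is a clique of size 4, and the vertices of any clique must share a bag in every tree decomposition; so some bag has ≥ 4 vertices and tw(G) ≥ 3. Hence tw(G) = 3 exactly.

3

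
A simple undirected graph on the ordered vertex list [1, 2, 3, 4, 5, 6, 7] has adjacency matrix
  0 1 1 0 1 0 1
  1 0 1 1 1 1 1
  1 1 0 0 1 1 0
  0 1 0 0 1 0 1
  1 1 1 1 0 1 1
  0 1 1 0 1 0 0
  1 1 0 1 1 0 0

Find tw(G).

A width-3 tree decomposition is:
Bags: B1 = {1, 2, 3, 5}  B2 = {1, 2, 5, 7}  B3 = {2, 3, 5, 6}  B4 = {2, 4, 5, 7}
Tree: B1–B2, B1–B3, B2–B4
The largest bag has 4 vertices, giving width 3; this decomposition certifies tw(G) ≤ 3. Conversely, {1, 2, 3, 5} is a clique of size 4, and the vertices of any clique must share a bag in every tree decomposition; so some bag has ≥ 4 vertices and tw(G) ≥ 3. Hence tw(G) = 3 exactly.

3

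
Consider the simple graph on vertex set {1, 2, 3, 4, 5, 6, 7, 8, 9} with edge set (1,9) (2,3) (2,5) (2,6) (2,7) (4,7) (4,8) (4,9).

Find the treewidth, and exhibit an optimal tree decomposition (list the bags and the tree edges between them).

Treewidth 1.
One optimal decomposition is:
Bags: B1 = {4, 7}  B2 = {2, 7}  B3 = {4, 9}  B4 = {2, 5}  B5 = {1, 9}  B6 = {2, 3}  B7 = {2, 6}  B8 = {4, 8}
Tree: B1–B2, B1–B3, B2–B4, B3–B5, B4–B6, B6–B7, B1–B8

Each bag holds 2 vertices, so the decomposition has width 1, which upper-bounds the treewidth. G has an edge, so its treewidth is at least 1. Therefore the treewidth is 1.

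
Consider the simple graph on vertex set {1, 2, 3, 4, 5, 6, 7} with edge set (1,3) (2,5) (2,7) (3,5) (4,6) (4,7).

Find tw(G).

1

A width-1 tree decomposition is:
Bags: B1 = {4, 6}  B2 = {4, 7}  B3 = {2, 7}  B4 = {2, 5}  B5 = {3, 5}  B6 = {1, 3}
Tree: B1–B2, B2–B3, B3–B4, B4–B5, B5–B6
Every bag has size at most 2, so the width is 2 − 1 = 1 and tw(G) ≤ 1. Any graph with an edge has treewidth ≥ 1, and G has the edge 6–4. Hence tw(G) = 1 exactly.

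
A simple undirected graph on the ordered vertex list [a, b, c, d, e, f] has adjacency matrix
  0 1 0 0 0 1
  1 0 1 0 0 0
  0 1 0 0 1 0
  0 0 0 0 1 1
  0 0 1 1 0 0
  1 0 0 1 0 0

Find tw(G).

2

A width-2 tree decomposition is:
Bags: B1 = {c, d, e}  B2 = {b, c, d}  B3 = {a, b, d}  B4 = {a, d, f}
Tree: B1–B2, B2–B3, B3–B4
Each bag holds 3 vertices, so the decomposition has width 2, which upper-bounds the treewidth. For the lower bound, G contains the cycle d–e–c–b–a–f–d, so G is not a forest; only forests have treewidth ≤ 1, hence tw(G) ≥ 2. The upper and lower bounds meet at 2, so that is the treewidth.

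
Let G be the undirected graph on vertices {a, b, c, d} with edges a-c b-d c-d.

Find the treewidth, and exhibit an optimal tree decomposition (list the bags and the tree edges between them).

Treewidth 1.
One such decomposition:
Bags: B1 = {b, d}  B2 = {c, d}  B3 = {a, c}
Tree: B1–B2, B2–B3

Each bag holds 2 vertices, so the decomposition has width 1, which upper-bounds the treewidth. G has an edge, so its treewidth is at least 1. Hence tw(G) = 1 exactly.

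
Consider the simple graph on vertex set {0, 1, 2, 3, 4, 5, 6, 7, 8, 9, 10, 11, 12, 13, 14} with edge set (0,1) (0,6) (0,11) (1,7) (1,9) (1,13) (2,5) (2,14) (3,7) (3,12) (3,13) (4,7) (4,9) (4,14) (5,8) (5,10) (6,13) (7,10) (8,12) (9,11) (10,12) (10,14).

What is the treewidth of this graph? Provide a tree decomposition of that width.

Each bag holds 4 vertices, so the decomposition has width 3, which upper-bounds the treewidth. For the lower bound: the 4 vertex sets {2,5,8}, {14}, {10}, {3,4,7,12} are disjoint, each induces a connected subgraph, and every pair is joined by at least one edge of G. Contracting each set to a single vertex therefore yields K_{4} as a minor, and since treewidth is minor-monotone, tw(G) ≥ tw(K_{4}) = 3. The upper and lower bounds meet at 3, so that is the treewidth.

Treewidth 3.
One such decomposition:
Bags: B1 = {2, 5, 8, 14}  B2 = {5, 8, 10, 14}  B3 = {8, 10, 12, 14}  B4 = {4, 10, 12, 14}  B5 = {4, 7, 10, 12}  B6 = {3, 4, 7, 12}  B7 = {3, 4, 7, 9}  B8 = {1, 3, 7, 9}  B9 = {1, 3, 9, 13}  B10 = {1, 9, 11, 13}  B11 = {0, 1, 11, 13}  B12 = {0, 6, 11, 13}
Tree: B1–B2, B2–B3, B3–B4, B4–B5, B5–B6, B6–B7, B7–B8, B8–B9, B9–B10, B10–B11, B11–B12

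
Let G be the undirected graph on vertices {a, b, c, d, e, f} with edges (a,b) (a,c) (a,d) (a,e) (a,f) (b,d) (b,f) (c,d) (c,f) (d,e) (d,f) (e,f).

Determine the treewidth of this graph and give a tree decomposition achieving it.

Treewidth 3.
Bags: B1 = {a, b, d, f}  B2 = {a, d, e, f}  B3 = {a, c, d, f}
Tree: B1–B2, B2–B3

Every bag has size at most 4, so the width is 4 − 1 = 3 and tw(G) ≤ 3. For the lower bound, the 4 vertices {a, d, e, f} are pairwise adjacent, and any tree decomposition puts a clique entirely inside one bag — forcing width ≥ 3. Hence tw(G) = 3 exactly.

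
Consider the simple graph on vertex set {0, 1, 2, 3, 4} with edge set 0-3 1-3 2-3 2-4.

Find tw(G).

1

A width-1 tree decomposition is:
Bags: B1 = {1, 3}  B2 = {2, 3}  B3 = {0, 3}  B4 = {2, 4}
Tree: B1–B2, B2–B3, B2–B4
Each bag holds 2 vertices, so the decomposition has width 1, which upper-bounds the treewidth. Since G has at least one edge (e.g. 3–1), it is not an edgeless graph, so tw(G) ≥ 1. Therefore the treewidth is 1.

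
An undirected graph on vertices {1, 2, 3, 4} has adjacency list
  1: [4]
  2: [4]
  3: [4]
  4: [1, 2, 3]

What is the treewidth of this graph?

A width-1 tree decomposition is:
Bags: B1 = {3, 4}  B2 = {1, 4}  B3 = {2, 4}
Tree: B1–B2, B2–B3
Every bag has size at most 2, so the width is 2 − 1 = 1 and tw(G) ≤ 1. Since G has at least one edge (e.g. 4–3), it is not an edgeless graph, so tw(G) ≥ 1. Combining the bounds, tw(G) = 1.

1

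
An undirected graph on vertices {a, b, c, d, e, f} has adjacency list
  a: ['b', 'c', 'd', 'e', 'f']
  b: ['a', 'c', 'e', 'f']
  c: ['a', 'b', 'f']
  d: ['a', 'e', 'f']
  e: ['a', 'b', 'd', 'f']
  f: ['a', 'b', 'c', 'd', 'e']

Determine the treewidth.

3

A width-3 tree decomposition is:
Bags: B1 = {a, b, e, f}  B2 = {a, d, e, f}  B3 = {a, b, c, f}
Tree: B1–B2, B1–B3
Each bag holds 4 vertices, so the decomposition has width 3, which upper-bounds the treewidth. On the other hand G contains the 4-clique {a, d, e, f}. A clique must lie in a single bag of any decomposition, so no decomposition can have width below 3. Hence tw(G) = 3 exactly.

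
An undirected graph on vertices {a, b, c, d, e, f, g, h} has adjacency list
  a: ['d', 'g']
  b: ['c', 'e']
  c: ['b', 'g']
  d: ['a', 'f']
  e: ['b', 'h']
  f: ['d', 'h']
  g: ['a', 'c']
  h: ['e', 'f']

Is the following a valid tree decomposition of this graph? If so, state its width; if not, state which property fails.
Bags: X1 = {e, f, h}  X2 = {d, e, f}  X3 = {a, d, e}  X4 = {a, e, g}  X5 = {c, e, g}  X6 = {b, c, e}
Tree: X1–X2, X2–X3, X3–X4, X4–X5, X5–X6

Every vertex of G appears in some bag (union = {a, b, c, d, e, f, g, h}); every edge is covered by a bag; and for each vertex v the set of bags containing v is connected in the bag tree. The decomposition is therefore valid. The largest bag has 3 vertices, so the width is 2.

Yes; width 2.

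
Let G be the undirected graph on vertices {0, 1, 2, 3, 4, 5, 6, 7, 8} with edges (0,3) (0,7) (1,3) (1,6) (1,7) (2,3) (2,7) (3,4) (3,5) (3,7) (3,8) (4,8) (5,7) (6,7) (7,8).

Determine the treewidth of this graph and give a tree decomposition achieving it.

Treewidth 2.
One optimal decomposition is:
Bags: B1 = {2, 3, 7}  B2 = {1, 3, 7}  B3 = {3, 7, 8}  B4 = {0, 3, 7}  B5 = {3, 5, 7}  B6 = {1, 6, 7}  B7 = {3, 4, 8}
Tree: B1–B2, B2–B3, B1–B4, B3–B5, B2–B6, B3–B7

The largest bag has 3 vertices, giving width 2; this decomposition certifies tw(G) ≤ 2. For the lower bound, the 3 vertices {3, 4, 8} are pairwise adjacent, and any tree decomposition puts a clique entirely inside one bag — forcing width ≥ 2. Combining the bounds, tw(G) = 2.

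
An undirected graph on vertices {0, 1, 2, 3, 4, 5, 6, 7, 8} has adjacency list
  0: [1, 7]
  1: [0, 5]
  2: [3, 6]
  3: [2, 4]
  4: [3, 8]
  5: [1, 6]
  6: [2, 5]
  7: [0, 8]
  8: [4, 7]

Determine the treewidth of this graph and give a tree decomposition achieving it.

Every bag has size at most 3, so the width is 3 − 1 = 2 and tw(G) ≤ 2. Since 2–6–5–1–0–7–8–4–3–2 is a cycle in G, G is not acyclic. Forests are exactly the graphs of treewidth ≤ 1, so tw(G) ≥ 2. Combining the bounds, tw(G) = 2.

Treewidth 2.
One optimal decomposition is:
Bags: B1 = {2, 5, 6}  B2 = {1, 2, 5}  B3 = {0, 1, 2}  B4 = {0, 2, 7}  B5 = {2, 7, 8}  B6 = {2, 4, 8}  B7 = {2, 3, 4}
Tree: B1–B2, B2–B3, B3–B4, B4–B5, B5–B6, B6–B7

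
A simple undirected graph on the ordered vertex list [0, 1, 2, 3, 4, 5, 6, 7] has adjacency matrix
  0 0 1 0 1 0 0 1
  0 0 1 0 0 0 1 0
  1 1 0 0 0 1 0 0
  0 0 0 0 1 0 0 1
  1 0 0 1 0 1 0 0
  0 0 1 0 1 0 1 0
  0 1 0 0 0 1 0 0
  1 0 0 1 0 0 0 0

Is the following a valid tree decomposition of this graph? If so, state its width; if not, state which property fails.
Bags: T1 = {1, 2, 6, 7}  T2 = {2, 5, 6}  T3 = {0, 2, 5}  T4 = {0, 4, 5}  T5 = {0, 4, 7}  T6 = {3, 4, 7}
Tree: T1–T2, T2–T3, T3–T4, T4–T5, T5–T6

No — bags containing vertex 7 are not connected in the tree.

A tree decomposition must satisfy three properties: every vertex lies in some bag; for every edge, both endpoints lie together in some bag; and for every vertex, the bags containing it form a connected subtree. Here bags containing vertex 7 are not connected in the tree, so the decomposition is invalid.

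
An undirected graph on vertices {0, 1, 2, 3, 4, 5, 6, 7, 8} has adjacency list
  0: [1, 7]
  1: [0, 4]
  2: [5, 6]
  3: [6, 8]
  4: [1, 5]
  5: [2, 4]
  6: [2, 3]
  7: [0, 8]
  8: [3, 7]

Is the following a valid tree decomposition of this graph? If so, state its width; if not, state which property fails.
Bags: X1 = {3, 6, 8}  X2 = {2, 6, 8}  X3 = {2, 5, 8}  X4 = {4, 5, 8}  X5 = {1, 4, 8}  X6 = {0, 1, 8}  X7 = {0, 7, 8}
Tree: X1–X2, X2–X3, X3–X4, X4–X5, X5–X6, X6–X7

Checking the three conditions: (i) the bags cover all of {0, 1, 2, 3, 4, 5, 6, 7, 8}; (ii) for each edge, some bag contains both endpoints; (iii) the bags containing any fixed vertex form a subtree. All hold, so the decomposition is valid with width 3 − 1 = 2.

Yes; width 2.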